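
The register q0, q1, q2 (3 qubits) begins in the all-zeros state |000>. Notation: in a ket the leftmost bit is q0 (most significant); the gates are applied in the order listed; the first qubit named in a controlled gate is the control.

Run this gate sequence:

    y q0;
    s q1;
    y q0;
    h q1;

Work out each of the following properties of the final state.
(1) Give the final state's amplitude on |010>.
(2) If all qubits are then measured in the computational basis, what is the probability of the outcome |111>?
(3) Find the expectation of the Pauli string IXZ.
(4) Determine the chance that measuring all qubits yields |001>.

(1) |010> carries amplitude sqrt(2)/2 in the final state.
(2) The probability of measuring |111> is 0.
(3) The observable IXZ averages to 1.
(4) The probability of measuring |001> is 0.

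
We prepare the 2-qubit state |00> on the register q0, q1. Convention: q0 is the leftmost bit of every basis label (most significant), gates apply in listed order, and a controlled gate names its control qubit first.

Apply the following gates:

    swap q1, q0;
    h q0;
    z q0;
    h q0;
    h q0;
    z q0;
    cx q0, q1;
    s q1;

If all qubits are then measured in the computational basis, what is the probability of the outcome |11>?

The probability of measuring |11> is 1/2. Key observation: steps 3-6 multiply out to the identity, so the circuit reduces to the remaining gates.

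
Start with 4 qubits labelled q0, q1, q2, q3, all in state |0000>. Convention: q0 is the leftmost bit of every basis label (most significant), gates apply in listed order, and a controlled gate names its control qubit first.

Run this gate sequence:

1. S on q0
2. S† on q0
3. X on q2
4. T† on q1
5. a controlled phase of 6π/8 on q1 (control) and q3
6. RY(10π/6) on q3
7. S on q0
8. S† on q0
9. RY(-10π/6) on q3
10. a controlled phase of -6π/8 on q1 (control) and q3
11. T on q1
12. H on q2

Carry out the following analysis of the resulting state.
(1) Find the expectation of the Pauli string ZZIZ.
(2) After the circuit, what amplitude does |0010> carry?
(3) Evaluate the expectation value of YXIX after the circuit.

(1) The observable ZZIZ averages to 1. Key observation: steps 4-11 multiply out to the identity, so the circuit reduces to the remaining gates.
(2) The final state's coefficient on |0010> equals -sqrt(2)/2.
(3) The observable YXIX averages to 0.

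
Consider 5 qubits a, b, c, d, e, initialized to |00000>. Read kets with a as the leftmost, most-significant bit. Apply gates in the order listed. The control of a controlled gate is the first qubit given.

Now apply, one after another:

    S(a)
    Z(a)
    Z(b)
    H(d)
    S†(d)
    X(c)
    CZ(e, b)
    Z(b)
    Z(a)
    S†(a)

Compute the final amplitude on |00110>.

The final state's coefficient on |00110> equals -sqrt(2)*I/2.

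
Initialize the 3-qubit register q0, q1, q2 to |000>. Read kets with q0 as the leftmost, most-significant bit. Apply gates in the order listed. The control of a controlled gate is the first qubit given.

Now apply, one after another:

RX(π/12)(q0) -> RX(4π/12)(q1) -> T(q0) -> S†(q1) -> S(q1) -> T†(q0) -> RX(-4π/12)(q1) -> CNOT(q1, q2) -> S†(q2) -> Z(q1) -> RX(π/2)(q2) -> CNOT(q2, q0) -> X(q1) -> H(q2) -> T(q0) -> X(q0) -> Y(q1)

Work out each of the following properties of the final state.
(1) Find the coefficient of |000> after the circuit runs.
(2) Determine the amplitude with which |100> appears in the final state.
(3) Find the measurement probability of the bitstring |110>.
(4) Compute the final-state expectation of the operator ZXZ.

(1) The final state's coefficient on |000> equals (-sqrt(3*sqrt(2) + 6)/8 - sqrt(sqrt(2) + 2)/8 - sqrt(2 - sqrt(2))/8 + sqrt(6 - 3*sqrt(2))/8)*exp(I*pi/4). Key observation: steps 2-7 multiply out to the identity, so the circuit reduces to the remaining gates.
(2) |100> carries amplitude I*(-sqrt(3*sqrt(2) + 6)/8 - sqrt(6 - 3*sqrt(2))/8 - sqrt(2 - sqrt(2))/8 + sqrt(sqrt(2) + 2)/8) in the final state.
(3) Outcome |110> occurs with probability 0.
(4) In the final state, ZXZ has expectation 0.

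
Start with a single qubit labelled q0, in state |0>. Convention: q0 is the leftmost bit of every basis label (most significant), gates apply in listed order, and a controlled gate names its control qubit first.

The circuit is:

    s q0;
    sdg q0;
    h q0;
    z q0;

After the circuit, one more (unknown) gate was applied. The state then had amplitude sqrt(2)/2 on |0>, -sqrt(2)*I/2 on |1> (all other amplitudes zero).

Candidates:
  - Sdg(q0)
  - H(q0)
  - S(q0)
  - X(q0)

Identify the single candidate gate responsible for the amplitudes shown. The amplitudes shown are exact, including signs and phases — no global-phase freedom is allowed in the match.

The applied gate was S(q0).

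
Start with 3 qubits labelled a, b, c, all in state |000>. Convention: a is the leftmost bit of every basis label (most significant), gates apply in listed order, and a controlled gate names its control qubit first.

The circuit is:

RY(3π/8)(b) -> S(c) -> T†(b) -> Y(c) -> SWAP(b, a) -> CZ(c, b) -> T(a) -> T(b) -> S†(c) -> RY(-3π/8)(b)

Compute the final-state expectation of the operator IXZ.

The expectation value of IXZ is sqrt(sqrt(2) + 2)/2.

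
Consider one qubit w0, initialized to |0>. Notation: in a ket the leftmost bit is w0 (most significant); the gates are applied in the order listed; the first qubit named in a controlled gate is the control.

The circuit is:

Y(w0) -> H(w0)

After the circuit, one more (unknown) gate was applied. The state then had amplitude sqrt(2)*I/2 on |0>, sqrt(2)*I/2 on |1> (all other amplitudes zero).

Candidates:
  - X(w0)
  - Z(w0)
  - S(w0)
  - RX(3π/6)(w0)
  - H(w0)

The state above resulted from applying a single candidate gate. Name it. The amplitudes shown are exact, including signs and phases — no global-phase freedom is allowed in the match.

It was Z(w0) that produced the state shown.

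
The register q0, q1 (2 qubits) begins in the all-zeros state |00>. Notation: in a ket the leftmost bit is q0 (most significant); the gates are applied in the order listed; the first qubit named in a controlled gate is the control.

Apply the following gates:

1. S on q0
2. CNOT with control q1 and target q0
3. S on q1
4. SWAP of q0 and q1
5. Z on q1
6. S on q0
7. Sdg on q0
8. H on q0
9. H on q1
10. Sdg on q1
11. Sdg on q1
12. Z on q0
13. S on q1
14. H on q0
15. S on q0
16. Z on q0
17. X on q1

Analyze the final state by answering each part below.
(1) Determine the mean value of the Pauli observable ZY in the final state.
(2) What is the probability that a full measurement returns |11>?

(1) In the final state, ZY has expectation -1. Key observation: steps 6-7 multiply out to the identity, so the circuit reduces to the remaining gates.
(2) A full measurement returns |11> with probability 1/2.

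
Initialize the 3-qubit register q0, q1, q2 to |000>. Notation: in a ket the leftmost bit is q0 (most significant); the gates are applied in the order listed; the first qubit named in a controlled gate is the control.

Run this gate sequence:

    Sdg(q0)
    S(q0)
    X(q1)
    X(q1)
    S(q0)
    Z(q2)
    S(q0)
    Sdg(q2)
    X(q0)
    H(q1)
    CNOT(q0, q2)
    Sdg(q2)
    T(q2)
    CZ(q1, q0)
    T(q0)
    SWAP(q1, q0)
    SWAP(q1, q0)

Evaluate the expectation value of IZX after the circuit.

In the final state, IZX has expectation 0. Key observation: steps 3-4 multiply out to the identity, so the circuit reduces to the remaining gates.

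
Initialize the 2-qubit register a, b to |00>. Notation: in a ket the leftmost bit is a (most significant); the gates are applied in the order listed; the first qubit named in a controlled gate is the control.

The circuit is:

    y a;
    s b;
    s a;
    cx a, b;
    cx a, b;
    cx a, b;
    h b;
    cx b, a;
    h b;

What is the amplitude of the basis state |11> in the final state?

|11> carries amplitude -1/2 in the final state.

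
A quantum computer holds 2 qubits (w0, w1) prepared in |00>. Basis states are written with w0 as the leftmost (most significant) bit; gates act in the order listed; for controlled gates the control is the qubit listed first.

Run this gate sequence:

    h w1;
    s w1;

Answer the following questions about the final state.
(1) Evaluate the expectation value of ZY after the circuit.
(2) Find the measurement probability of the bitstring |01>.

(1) The observable ZY averages to 1.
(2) The probability of measuring |01> is 1/2.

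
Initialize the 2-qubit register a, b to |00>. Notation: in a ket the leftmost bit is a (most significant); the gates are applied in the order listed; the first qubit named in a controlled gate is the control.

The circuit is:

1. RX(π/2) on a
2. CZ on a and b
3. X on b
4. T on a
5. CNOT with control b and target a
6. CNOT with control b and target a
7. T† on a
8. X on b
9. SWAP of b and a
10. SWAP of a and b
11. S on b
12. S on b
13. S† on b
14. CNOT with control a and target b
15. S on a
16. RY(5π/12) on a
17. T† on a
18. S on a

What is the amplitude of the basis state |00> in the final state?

The final state's coefficient on |00> equals sqrt(12 - 6*sqrt(2))/8 + sqrt(2*sqrt(2) + 4)/8. Key observation: gates 3-8 undo each other exactly, leaving only the rest of the circuit to track.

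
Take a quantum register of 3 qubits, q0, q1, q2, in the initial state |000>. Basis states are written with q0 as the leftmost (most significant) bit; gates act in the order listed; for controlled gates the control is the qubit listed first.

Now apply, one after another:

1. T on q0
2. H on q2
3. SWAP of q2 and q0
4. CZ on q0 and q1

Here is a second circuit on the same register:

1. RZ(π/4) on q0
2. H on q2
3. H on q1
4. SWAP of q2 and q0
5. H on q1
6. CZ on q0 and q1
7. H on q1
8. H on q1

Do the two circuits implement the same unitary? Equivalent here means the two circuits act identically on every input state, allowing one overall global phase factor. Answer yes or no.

Yes — the two circuits implement the same unitary up to a global phase.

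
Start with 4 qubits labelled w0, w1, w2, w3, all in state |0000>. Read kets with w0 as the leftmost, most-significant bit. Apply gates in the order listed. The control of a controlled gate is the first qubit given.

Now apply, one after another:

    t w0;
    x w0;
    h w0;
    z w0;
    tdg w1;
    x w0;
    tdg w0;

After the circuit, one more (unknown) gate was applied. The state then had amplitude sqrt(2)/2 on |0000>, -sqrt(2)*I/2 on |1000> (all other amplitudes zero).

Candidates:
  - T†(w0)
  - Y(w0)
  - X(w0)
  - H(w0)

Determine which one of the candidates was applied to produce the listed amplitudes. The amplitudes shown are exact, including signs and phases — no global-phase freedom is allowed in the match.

The unique candidate consistent with the amplitudes is T†(w0).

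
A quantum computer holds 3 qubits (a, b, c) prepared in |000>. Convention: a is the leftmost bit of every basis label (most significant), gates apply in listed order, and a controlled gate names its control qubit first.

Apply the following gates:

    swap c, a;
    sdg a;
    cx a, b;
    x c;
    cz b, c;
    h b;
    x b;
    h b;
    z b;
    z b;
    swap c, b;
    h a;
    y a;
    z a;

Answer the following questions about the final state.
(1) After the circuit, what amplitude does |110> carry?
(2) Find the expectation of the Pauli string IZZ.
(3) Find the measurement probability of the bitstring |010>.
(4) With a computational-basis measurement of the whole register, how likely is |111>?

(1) |110> carries amplitude -sqrt(2)*I/2 in the final state. Key observation: the block from step 6 through step 9 cancels to the identity and can be dropped.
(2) The expectation value of IZZ is -1.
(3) A full measurement returns |010> with probability 1/2.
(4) The probability of measuring |111> is 0.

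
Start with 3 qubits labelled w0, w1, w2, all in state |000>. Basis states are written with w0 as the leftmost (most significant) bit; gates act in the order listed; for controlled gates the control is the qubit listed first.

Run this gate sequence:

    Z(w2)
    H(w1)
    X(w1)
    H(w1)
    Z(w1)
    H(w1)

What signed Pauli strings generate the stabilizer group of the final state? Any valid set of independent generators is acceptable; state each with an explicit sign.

The stabilizer group can be generated by +IXI, +ZII, +IIZ, among other valid generating sets. Key observation: steps 2-5 multiply out to the identity, so the circuit reduces to the remaining gates.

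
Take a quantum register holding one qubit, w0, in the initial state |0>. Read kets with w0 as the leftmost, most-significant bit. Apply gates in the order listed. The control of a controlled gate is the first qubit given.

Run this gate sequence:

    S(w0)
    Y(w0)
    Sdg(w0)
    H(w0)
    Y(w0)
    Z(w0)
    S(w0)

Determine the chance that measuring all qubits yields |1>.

A full measurement returns |1> with probability 1/2.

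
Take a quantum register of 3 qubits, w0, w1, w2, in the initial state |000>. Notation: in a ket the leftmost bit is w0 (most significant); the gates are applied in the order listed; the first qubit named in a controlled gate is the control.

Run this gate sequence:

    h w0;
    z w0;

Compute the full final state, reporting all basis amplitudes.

The final amplitudes are sqrt(2)/2 on |000>, -sqrt(2)/2 on |100>, and 0 on every other basis state.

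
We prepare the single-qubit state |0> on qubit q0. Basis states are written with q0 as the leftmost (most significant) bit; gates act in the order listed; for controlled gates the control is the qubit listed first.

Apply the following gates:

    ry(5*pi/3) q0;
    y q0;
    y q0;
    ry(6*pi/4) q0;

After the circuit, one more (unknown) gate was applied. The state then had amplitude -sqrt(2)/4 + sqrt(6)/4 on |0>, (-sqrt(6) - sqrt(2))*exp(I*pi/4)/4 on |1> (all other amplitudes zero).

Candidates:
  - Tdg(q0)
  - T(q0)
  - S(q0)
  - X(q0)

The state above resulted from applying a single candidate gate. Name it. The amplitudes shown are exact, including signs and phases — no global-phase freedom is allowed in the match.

It was T(q0) that produced the state shown.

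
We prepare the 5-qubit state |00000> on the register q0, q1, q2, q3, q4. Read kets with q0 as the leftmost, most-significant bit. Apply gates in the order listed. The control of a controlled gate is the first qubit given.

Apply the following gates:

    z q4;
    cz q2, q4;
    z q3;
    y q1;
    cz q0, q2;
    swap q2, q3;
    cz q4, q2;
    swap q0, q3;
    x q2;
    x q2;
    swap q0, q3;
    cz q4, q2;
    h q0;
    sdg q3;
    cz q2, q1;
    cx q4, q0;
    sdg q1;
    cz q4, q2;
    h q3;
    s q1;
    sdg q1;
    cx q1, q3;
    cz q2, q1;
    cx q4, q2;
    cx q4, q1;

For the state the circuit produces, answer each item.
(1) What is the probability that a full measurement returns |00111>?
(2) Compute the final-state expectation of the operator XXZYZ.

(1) The probability of measuring |00111> is 0. Key observation: gates 7-12 undo each other exactly, leaving only the rest of the circuit to track.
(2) In the final state, XXZYZ has expectation 0.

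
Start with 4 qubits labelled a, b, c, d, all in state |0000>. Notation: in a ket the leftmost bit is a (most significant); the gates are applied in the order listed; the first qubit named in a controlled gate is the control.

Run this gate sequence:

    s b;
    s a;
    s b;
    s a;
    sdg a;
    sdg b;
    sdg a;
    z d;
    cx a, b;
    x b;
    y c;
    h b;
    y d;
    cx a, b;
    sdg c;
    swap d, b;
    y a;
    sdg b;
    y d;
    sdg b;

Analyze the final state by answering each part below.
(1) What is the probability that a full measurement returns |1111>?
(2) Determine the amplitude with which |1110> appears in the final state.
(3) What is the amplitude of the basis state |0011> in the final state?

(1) A full measurement returns |1111> with probability 1/2.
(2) The final state's coefficient on |1110> equals sqrt(2)*I/2.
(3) The amplitude on |0011> is 0.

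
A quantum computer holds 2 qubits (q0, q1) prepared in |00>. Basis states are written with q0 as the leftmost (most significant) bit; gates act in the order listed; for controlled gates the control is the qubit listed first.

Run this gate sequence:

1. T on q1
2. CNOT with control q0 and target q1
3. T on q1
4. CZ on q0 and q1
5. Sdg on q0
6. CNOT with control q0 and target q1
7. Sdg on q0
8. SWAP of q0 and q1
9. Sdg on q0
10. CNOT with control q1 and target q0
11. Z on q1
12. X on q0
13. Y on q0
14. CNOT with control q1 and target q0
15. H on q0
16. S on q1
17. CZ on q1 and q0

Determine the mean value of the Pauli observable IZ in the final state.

In the final state, IZ has expectation 1.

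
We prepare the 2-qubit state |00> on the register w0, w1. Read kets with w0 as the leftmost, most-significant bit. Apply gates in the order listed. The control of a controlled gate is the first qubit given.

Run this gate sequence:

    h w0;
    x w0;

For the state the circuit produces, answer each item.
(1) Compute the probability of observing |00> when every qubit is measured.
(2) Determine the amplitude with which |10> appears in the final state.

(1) Outcome |00> occurs with probability 1/2.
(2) The final state's coefficient on |10> equals sqrt(2)/2.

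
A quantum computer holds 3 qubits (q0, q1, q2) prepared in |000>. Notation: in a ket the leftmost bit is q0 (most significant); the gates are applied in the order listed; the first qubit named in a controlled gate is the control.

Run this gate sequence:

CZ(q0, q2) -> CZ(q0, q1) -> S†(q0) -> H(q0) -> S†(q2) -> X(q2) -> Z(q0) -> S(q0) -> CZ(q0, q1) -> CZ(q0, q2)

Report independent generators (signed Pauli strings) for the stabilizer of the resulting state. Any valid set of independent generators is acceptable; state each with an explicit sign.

The stabilizer group can be generated by +YII, +IZI, -IIZ, among other valid generating sets.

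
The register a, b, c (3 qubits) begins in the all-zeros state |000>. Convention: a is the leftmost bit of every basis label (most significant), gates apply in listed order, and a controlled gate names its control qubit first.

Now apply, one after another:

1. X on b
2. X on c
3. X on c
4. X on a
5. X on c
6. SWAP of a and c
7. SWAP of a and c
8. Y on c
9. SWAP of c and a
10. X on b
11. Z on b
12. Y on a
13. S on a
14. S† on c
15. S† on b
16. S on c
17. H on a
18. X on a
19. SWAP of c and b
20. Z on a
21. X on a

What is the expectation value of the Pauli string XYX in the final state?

In the final state, XYX has expectation 0. Key observation: the block from step 6 through step 7 cancels to the identity and can be dropped.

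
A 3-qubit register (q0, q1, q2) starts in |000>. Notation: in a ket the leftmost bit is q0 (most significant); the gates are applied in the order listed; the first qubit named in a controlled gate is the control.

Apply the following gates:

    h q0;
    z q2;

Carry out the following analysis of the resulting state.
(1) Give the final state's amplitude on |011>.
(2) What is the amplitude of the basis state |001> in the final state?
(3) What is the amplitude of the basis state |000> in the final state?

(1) |011> carries amplitude 0 in the final state.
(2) The final state's coefficient on |001> equals 0.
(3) |000> carries amplitude sqrt(2)/2 in the final state.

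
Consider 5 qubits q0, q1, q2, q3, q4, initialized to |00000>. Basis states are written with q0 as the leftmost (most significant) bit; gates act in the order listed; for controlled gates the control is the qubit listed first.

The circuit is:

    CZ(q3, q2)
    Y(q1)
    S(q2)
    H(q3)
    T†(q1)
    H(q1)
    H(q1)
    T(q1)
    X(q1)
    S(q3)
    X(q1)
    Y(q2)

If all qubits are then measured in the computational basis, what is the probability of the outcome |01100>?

The probability of measuring |01100> is 1/2.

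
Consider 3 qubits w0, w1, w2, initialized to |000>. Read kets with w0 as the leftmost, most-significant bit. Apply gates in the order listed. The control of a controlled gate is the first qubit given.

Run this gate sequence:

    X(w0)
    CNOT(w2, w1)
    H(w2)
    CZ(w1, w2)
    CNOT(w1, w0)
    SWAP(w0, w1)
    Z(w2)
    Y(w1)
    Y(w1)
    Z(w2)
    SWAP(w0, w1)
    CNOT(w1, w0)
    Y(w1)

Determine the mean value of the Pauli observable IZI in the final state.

The expectation value of IZI is -1.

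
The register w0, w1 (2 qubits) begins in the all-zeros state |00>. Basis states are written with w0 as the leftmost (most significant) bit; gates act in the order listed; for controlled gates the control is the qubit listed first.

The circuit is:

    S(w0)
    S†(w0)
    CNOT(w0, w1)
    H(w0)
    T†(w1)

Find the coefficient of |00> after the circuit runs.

|00> carries amplitude sqrt(2)/2 in the final state. Key observation: gates 1-2 undo each other exactly, leaving only the rest of the circuit to track.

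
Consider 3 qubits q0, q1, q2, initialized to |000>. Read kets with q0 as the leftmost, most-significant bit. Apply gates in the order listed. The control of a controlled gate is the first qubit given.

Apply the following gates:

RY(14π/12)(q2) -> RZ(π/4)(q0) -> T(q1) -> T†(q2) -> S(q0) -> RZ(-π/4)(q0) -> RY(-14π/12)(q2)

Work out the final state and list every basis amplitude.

The final amplitudes are -sqrt(3)/4 + 1/2 - exp(3*I*pi/4)/2 - sqrt(3)*exp(3*I*pi/4)/4 on |000>, 1/4 + exp(3*I*pi/4)/4 on |001>, and 0 on every other basis state.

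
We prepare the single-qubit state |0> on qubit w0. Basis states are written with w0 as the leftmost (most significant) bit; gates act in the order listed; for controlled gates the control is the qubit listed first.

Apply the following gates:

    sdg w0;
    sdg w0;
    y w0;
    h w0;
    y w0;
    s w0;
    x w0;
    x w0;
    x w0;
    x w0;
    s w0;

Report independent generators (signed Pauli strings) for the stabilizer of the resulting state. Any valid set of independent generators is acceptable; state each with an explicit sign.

One valid set of independent stabilizer generators is -X (any independent generating set of the same group is equally correct).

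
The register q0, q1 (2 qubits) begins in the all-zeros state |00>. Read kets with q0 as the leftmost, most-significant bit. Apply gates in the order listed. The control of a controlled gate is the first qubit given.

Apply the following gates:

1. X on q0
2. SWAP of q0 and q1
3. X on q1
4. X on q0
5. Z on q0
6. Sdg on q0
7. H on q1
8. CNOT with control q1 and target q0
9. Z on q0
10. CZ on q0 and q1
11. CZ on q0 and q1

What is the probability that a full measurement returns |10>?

The probability of measuring |10> is 1/2.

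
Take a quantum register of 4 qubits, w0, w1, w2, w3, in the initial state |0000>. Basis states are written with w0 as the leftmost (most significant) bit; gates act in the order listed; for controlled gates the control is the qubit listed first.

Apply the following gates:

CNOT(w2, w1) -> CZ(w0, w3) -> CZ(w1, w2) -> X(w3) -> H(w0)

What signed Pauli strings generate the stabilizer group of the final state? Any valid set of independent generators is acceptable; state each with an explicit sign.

The stabilizer group can be generated by +XIII, +IZII, +IIZI, -IIIZ, among other valid generating sets.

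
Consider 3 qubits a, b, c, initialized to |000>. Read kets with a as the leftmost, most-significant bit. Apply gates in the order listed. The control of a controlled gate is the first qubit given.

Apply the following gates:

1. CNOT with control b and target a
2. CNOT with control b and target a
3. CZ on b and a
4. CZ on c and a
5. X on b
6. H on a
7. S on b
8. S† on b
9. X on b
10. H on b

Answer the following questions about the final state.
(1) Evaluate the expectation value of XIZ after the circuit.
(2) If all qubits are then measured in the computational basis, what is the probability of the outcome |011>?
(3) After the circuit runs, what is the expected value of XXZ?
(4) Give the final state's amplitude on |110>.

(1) In the final state, XIZ has expectation 1.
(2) A full measurement returns |011> with probability 0.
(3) In the final state, XXZ has expectation 1.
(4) The final state's coefficient on |110> equals 1/2.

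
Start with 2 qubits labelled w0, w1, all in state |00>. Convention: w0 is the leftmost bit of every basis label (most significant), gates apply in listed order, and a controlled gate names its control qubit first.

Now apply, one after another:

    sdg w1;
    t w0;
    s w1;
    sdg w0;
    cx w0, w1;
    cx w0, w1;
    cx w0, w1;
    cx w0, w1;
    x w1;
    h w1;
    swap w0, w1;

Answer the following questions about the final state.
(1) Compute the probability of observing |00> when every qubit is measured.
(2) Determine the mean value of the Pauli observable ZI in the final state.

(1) The probability of measuring |00> is 1/2. Key observation: the block from step 5 through step 8 cancels to the identity and can be dropped.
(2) In the final state, ZI has expectation 0.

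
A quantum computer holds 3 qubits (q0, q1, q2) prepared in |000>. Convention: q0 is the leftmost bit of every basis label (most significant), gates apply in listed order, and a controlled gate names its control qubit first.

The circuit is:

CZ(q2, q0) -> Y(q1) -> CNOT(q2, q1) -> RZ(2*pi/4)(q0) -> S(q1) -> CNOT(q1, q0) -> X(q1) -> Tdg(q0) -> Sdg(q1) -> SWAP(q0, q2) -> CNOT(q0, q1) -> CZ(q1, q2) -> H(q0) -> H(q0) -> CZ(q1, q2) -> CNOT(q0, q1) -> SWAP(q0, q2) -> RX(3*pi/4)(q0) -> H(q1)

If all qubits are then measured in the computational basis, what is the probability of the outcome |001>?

A full measurement returns |001> with probability 0.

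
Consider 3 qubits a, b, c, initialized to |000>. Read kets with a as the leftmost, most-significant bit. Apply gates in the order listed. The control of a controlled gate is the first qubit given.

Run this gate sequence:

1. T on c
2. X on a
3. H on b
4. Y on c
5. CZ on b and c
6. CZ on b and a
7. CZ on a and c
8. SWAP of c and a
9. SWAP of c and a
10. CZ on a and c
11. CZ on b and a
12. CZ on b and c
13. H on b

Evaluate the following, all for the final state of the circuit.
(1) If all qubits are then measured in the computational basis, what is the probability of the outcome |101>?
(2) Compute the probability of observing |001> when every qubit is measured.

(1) The probability of measuring |101> is 1. Key observation: the block from step 5 through step 12 cancels to the identity and can be dropped.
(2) A full measurement returns |001> with probability 0.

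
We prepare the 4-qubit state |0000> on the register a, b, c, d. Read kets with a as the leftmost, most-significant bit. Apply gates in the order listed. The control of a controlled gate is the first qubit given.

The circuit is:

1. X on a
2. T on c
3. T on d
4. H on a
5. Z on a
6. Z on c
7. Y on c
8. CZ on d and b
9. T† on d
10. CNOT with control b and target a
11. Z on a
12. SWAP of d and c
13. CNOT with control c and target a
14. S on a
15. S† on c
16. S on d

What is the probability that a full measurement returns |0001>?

A full measurement returns |0001> with probability 1/2.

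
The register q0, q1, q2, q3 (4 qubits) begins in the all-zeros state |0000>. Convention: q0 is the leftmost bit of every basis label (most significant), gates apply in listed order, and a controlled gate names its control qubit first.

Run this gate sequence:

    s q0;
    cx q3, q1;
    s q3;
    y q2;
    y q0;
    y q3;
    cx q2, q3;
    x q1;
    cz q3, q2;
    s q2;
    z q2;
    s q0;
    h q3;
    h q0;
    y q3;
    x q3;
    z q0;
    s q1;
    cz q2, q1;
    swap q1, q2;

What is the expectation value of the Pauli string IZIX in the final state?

The expectation value of IZIX is 1.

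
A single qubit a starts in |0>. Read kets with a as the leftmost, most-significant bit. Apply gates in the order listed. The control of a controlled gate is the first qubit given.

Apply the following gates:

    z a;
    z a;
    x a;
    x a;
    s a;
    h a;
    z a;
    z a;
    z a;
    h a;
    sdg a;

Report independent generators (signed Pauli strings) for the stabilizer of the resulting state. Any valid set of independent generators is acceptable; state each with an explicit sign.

The stabilizer group can be generated by -Z, among other valid generating sets.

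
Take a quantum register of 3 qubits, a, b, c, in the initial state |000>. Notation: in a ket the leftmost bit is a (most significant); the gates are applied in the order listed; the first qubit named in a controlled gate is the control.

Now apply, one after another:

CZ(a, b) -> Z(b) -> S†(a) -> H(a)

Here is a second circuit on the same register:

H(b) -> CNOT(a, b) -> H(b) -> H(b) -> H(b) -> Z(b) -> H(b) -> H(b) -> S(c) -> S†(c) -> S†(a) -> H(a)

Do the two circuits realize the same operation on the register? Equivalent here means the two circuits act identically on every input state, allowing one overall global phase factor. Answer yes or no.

Yes — the two circuits implement the same unitary up to a global phase.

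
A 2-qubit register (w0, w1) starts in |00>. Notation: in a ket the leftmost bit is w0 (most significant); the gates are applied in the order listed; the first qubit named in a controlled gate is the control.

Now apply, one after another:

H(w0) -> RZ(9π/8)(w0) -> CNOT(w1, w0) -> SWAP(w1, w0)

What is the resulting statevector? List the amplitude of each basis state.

The final amplitudes are -sqrt(2)*exp(7*I*pi/16)/2 on |00>, sqrt(2)*exp(9*I*pi/16)/2 on |01>, 0 on |10>, 0 on |11>.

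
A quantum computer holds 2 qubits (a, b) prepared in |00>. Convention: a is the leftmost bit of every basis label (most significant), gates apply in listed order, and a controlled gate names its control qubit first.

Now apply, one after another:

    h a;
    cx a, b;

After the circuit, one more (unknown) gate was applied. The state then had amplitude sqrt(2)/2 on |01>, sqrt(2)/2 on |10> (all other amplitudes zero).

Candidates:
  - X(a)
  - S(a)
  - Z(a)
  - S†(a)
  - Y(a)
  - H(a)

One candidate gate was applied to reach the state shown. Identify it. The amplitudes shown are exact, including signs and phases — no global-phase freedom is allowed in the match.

The applied gate was X(a).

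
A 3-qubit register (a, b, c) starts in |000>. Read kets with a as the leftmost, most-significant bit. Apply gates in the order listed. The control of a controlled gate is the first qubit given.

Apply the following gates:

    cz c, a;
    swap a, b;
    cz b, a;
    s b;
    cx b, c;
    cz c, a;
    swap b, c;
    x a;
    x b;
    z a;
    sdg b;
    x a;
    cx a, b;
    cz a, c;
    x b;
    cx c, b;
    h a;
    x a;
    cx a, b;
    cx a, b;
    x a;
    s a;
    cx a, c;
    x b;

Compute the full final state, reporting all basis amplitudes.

The resulting statevector has amplitude sqrt(2)*I/2 on |010>, -sqrt(2)/2 on |111>, and 0 on every other basis state.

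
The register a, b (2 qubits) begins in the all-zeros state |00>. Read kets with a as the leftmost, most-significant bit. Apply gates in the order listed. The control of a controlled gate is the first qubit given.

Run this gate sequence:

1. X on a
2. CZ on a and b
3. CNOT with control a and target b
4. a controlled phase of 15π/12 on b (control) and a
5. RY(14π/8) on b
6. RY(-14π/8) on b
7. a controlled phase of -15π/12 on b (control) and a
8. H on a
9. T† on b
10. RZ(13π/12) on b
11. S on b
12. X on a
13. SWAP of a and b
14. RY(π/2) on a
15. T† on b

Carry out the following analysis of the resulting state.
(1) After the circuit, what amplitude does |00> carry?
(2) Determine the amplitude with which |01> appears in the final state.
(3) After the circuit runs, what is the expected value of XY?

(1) The amplitude on |00> is exp(19*I*pi/24)/2. Key observation: the block from step 4 through step 7 cancels to the identity and can be dropped.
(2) The amplitude on |01> is -exp(13*I*pi/24)/2.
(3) The expectation value of XY is -sqrt(2)/2.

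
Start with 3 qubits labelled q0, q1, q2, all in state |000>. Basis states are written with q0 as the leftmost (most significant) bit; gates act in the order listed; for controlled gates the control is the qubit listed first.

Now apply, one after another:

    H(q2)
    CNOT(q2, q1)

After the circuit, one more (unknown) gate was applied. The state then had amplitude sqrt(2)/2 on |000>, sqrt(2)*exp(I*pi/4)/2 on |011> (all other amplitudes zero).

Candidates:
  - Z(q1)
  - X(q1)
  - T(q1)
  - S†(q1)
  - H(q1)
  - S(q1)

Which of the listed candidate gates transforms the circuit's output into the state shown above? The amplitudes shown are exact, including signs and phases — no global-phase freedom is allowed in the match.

The unique candidate consistent with the amplitudes is T(q1).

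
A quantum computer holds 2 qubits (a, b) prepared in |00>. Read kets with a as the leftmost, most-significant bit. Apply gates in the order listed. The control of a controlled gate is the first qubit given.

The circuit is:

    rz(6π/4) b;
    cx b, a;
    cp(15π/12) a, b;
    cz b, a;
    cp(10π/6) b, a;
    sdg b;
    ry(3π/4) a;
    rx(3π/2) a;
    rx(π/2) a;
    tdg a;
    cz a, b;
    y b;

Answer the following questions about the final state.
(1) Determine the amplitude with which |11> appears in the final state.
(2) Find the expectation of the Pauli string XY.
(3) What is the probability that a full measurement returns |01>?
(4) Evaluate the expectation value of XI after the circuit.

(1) The amplitude on |11> is I*sqrt(sqrt(2) + 2)/2.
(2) In the final state, XY has expectation 0.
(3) A full measurement returns |01> with probability 1/2 - sqrt(2)/4.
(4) The observable XI averages to 1/2.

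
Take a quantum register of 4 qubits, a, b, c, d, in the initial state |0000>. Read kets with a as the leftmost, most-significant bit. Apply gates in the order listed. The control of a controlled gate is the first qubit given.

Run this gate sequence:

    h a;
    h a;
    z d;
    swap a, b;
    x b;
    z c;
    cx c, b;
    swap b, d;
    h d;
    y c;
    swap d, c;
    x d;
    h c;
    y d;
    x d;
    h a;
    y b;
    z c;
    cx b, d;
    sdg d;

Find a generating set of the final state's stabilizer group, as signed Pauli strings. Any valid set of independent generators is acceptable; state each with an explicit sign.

The final state is stabilized by the group generated by +XIII, -IZII, -IIZI, -IIIZ; other independent generating sets are equally valid. Key observation: steps 1-2 multiply out to the identity, so the circuit reduces to the remaining gates.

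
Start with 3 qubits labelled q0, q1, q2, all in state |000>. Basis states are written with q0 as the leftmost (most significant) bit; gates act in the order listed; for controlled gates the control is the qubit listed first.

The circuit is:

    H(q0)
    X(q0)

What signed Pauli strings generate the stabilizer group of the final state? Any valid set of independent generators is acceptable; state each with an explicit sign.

The stabilizer group can be generated by +XII, +IZI, +IIZ, among other valid generating sets.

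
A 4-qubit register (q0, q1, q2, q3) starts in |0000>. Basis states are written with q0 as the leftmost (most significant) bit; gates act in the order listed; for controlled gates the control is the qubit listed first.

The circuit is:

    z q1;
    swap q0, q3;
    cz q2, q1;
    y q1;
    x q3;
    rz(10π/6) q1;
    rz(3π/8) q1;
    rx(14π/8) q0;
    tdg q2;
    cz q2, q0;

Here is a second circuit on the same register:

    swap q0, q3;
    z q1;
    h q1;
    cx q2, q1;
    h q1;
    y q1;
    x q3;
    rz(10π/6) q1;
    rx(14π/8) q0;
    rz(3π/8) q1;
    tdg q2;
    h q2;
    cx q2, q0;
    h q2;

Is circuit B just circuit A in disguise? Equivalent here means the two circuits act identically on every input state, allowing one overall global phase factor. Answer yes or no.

No, they are not equivalent — no single phase factor reconciles the two unitaries.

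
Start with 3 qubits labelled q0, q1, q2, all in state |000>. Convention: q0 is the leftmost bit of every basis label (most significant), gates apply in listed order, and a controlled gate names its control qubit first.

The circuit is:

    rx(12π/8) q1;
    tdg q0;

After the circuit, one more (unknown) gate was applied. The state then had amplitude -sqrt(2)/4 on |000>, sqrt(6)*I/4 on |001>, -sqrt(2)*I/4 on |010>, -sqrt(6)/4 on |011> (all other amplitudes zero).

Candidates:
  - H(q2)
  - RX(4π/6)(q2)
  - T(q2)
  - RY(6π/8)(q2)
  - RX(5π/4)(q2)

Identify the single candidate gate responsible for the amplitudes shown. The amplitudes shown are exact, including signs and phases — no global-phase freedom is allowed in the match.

It was RX(4π/6)(q2) that produced the state shown.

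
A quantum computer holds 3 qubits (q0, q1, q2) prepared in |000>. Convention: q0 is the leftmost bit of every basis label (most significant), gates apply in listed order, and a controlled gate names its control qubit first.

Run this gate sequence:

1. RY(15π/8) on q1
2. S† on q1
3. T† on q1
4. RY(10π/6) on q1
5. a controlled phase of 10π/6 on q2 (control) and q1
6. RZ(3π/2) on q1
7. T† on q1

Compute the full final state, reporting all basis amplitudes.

The resulting statevector has amplitude -sqrt(3)*exp(I*pi/4)*cos(pi/16)/2 - I*sin(pi/16)/2 on |000>, -I*cos(pi/16)/2 - sqrt(3)*exp(-I*pi/4)*sin(pi/16)/2 on |010>, and 0 on every other basis state.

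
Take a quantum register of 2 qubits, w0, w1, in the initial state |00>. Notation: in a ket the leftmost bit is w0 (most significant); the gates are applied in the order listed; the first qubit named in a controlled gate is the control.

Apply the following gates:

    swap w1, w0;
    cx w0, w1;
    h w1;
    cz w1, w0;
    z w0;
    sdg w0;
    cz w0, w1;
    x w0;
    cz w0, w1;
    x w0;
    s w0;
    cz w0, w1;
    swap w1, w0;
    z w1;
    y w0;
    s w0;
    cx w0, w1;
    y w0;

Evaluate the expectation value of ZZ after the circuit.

In the final state, ZZ has expectation -1.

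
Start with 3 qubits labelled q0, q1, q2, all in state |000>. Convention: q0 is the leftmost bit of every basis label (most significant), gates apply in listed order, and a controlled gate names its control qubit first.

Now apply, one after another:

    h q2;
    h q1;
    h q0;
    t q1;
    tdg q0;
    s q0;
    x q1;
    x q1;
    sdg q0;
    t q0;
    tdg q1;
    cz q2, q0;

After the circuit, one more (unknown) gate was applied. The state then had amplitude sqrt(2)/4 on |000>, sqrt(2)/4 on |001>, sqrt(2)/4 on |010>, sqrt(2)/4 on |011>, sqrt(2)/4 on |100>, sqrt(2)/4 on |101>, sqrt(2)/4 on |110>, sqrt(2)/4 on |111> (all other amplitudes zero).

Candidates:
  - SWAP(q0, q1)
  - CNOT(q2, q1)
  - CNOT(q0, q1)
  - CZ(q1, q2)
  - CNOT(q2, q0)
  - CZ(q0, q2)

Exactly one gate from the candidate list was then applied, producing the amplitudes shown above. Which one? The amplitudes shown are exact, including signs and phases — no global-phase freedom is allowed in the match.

The applied gate was CZ(q0, q2).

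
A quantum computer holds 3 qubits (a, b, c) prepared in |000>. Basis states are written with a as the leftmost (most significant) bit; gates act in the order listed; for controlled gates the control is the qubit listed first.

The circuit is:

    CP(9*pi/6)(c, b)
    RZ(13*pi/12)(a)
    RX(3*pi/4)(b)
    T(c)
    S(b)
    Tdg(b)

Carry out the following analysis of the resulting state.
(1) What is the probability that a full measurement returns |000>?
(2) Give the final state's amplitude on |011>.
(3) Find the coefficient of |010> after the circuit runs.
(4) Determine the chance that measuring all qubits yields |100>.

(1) A full measurement returns |000> with probability 1/2 - sqrt(2)/4.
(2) The final state's coefficient on |011> equals 0.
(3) The amplitude on |010> is -sqrt(sqrt(2) + 2)*exp(5*I*pi/24)/2.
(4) Outcome |100> occurs with probability 0.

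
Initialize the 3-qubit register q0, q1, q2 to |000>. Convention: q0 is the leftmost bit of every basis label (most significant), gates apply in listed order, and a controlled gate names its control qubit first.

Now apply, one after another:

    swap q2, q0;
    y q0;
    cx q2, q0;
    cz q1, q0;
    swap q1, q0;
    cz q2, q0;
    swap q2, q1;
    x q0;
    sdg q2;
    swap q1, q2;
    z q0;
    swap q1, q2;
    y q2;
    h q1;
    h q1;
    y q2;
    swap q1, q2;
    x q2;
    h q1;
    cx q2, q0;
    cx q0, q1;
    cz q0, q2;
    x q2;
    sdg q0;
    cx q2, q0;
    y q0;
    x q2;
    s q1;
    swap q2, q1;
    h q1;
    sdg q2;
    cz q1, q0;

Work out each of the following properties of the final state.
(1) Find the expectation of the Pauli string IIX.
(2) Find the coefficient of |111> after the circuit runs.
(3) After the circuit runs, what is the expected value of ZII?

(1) In the final state, IIX has expectation -1.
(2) |111> carries amplitude I/2 in the final state.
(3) In the final state, ZII has expectation -1.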